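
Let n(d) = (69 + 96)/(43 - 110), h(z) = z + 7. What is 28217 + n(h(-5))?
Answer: 1890374/67 ≈ 28215.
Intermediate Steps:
h(z) = 7 + z
n(d) = -165/67 (n(d) = 165/(-67) = 165*(-1/67) = -165/67)
28217 + n(h(-5)) = 28217 - 165/67 = 1890374/67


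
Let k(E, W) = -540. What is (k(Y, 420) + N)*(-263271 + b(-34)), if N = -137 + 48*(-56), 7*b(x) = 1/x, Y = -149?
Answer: 210845849135/238 ≈ 8.8591e+8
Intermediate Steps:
b(x) = 1/(7*x)
N = -2825 (N = -137 - 2688 = -2825)
(k(Y, 420) + N)*(-263271 + b(-34)) = (-540 - 2825)*(-263271 + (⅐)/(-34)) = -3365*(-263271 + (⅐)*(-1/34)) = -3365*(-263271 - 1/238) = -3365*(-62658499/238) = 210845849135/238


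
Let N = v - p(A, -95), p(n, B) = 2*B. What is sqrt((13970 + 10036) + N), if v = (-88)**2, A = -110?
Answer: 2*sqrt(7985) ≈ 178.72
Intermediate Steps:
v = 7744
N = 7934 (N = 7744 - 2*(-95) = 7744 - 1*(-190) = 7744 + 190 = 7934)
sqrt((13970 + 10036) + N) = sqrt((13970 + 10036) + 7934) = sqrt(24006 + 7934) = sqrt(31940) = 2*sqrt(7985)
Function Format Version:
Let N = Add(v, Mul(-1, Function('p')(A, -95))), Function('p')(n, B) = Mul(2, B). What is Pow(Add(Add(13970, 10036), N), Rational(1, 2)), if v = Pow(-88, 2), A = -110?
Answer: Mul(2, Pow(7985, Rational(1, 2))) ≈ 178.72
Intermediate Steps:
v = 7744
N = 7934 (N = Add(7744, Mul(-1, Mul(2, -95))) = Add(7744, Mul(-1, -190)) = Add(7744, 190) = 7934)
Pow(Add(Add(13970, 10036), N), Rational(1, 2)) = Pow(Add(Add(13970, 10036), 7934), Rational(1, 2)) = Pow(Add(24006, 7934), Rational(1, 2)) = Pow(31940, Rational(1, 2)) = Mul(2, Pow(7985, Rational(1, 2)))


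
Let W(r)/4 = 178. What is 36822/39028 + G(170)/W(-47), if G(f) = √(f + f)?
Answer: 18411/19514 + √85/356 ≈ 0.96937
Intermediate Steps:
W(r) = 712 (W(r) = 4*178 = 712)
G(f) = √2*√f (G(f) = √(2*f) = √2*√f)
36822/39028 + G(170)/W(-47) = 36822/39028 + (√2*√170)/712 = 36822*(1/39028) + (2*√85)*(1/712) = 18411/19514 + √85/356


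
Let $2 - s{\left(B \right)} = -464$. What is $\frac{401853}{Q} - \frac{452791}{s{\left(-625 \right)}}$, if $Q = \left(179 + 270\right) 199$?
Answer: $- \frac{40270065143}{41637566} \approx -967.16$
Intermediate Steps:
$Q = 89351$ ($Q = 449 \cdot 199 = 89351$)
$s{\left(B \right)} = 466$ ($s{\left(B \right)} = 2 - -464 = 2 + 464 = 466$)
$\frac{401853}{Q} - \frac{452791}{s{\left(-625 \right)}} = \frac{401853}{89351} - \frac{452791}{466} = - \frac{40270065143}{41637566}$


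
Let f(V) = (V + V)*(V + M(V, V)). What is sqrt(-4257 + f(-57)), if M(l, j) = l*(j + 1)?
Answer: 3*I*sqrt(40183) ≈ 601.37*I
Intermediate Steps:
M(l, j) = l*(1 + j)
f(V) = 2*V*(V + V*(1 + V)) (f(V) = (V + V)*(V + V*(1 + V)) = (2*V)*(V + V*(1 + V)) = 2*V*(V + V*(1 + V)))
sqrt(-4257 + f(-57)) = sqrt(-4257 + 2*(-57)**2*(2 - 57)) = sqrt(-4257 + 2*3249*(-55)) = sqrt(-4257 - 357390) = sqrt(-361647) = 3*I*sqrt(40183)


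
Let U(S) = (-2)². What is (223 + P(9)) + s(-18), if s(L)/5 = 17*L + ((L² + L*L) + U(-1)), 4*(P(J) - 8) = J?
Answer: 7853/4 ≈ 1963.3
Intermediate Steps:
P(J) = 8 + J/4
U(S) = 4
s(L) = 20 + 10*L² + 85*L (s(L) = 5*(17*L + ((L² + L*L) + 4)) = 5*(17*L + ((L² + L²) + 4)) = 5*(17*L + (2*L² + 4)) = 5*(17*L + (4 + 2*L²)) = 5*(4 + 2*L² + 17*L) = 20 + 10*L² + 85*L)
(223 + P(9)) + s(-18) = (223 + (8 + (¼)*9)) + (20 + 10*(-18)² + 85*(-18)) = (223 + (8 + 9/4)) + (20 + 10*324 - 1530) = (223 + 41/4) + (20 + 3240 - 1530) = 933/4 + 1730 = 7853/4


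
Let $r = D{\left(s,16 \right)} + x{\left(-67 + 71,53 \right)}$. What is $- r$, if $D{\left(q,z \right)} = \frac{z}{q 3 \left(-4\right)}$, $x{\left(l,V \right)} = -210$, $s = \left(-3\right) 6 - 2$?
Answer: $\frac{3149}{15} \approx 209.93$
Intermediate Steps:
$s = -20$ ($s = -18 - 2 = -20$)
$D{\left(q,z \right)} = - \frac{z}{12 q}$ ($D{\left(q,z \right)} = \frac{z}{3 q \left(-4\right)} = \frac{z}{\left(-12\right) q} = z \left(- \frac{1}{12 q}\right) = - \frac{z}{12 q}$)
$r = - \frac{3149}{15}$ ($r = \left(- \frac{1}{12}\right) 16 \frac{1}{-20} - 210 = \left(- \frac{1}{12}\right) 16 \left(- \frac{1}{20}\right) - 210 = \frac{1}{15} - 210 = - \frac{3149}{15} \approx -209.93$)
$- r = \left(-1\right) \left(- \frac{3149}{15}\right) = \frac{3149}{15}$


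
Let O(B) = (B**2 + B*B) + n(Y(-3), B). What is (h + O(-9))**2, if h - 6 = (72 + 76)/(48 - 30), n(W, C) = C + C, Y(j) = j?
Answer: 2027776/81 ≈ 25034.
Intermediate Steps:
n(W, C) = 2*C
h = 128/9 (h = 6 + (72 + 76)/(48 - 30) = 6 + 148/18 = 6 + 148*(1/18) = 6 + 74/9 = 128/9 ≈ 14.222)
O(B) = 2*B + 2*B**2 (O(B) = (B**2 + B*B) + 2*B = (B**2 + B**2) + 2*B = 2*B**2 + 2*B = 2*B + 2*B**2)
(h + O(-9))**2 = (128/9 + 2*(-9)*(1 - 9))**2 = (128/9 + 2*(-9)*(-8))**2 = (128/9 + 144)**2 = (1424/9)**2 = 2027776/81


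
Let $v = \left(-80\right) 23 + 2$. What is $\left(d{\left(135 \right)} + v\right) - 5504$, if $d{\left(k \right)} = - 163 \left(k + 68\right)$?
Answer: $-40431$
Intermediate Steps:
$v = -1838$ ($v = -1840 + 2 = -1838$)
$d{\left(k \right)} = -11084 - 163 k$ ($d{\left(k \right)} = - 163 \left(68 + k\right) = -11084 - 163 k$)
$\left(d{\left(135 \right)} + v\right) - 5504 = \left(\left(-11084 - 22005\right) - 1838\right) - 5504 = \left(-33089 - 1838\right) - 5504 = -34927 - 5504 = -40431$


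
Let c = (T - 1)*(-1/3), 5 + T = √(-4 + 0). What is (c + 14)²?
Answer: 2300/9 - 64*I/3 ≈ 255.56 - 21.333*I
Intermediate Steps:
T = -5 + 2*I (T = -5 + √(-4 + 0) = -5 + √(-4) = -5 + 2*I ≈ -5.0 + 2.0*I)
c = 2 - 2*I/3 (c = ((-5 + 2*I) - 1)*(-1/3) = (-6 + 2*I)*(-1*⅓) = (-6 + 2*I)*(-⅓) = 2 - 2*I/3 ≈ 2.0 - 0.66667*I)
(c + 14)² = ((2 - 2*I/3) + 14)² = (16 - 2*I/3)²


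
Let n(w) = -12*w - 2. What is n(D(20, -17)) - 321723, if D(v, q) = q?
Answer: -321521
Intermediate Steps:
n(w) = -2 - 12*w
n(D(20, -17)) - 321723 = (-2 - 12*(-17)) - 321723 = (-2 + 204) - 321723 = 202 - 321723 = -321521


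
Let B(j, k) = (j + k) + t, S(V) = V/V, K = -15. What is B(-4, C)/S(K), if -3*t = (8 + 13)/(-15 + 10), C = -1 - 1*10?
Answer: -68/5 ≈ -13.600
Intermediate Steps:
C = -11 (C = -1 - 10 = -11)
S(V) = 1
t = 7/5 (t = -(8 + 13)/(3*(-15 + 10)) = -7/(-5) = -7*(-1)/5 = -1/3*(-21/5) = 7/5 ≈ 1.4000)
B(j, k) = 7/5 + j + k (B(j, k) = (j + k) + 7/5 = 7/5 + j + k)
B(-4, C)/S(K) = (7/5 - 4 - 11)/1 = -68/5*1 = -68/5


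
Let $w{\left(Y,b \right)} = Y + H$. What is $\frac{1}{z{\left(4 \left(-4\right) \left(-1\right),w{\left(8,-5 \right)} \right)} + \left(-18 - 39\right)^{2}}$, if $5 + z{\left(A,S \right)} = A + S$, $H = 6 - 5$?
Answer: $\frac{1}{3269} \approx 0.0003059$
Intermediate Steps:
$H = 1$ ($H = 6 - 5 = 1$)
$w{\left(Y,b \right)} = 1 + Y$ ($w{\left(Y,b \right)} = Y + 1 = 1 + Y$)
$z{\left(A,S \right)} = -5 + A + S$ ($z{\left(A,S \right)} = -5 + \left(A + S\right) = -5 + A + S$)
$\frac{1}{z{\left(4 \left(-4\right) \left(-1\right),w{\left(8,-5 \right)} \right)} + \left(-18 - 39\right)^{2}} = \frac{1}{\left(-5 + 4 \left(-4\right) \left(-1\right) + \left(1 + 8\right)\right) + \left(-18 - 39\right)^{2}} = \frac{1}{\left(-5 - -16 + 9\right) + \left(-57\right)^{2}} = \frac{1}{\left(-5 + 16 + 9\right) + 3249} = \frac{1}{20 + 3249} = \frac{1}{3269}$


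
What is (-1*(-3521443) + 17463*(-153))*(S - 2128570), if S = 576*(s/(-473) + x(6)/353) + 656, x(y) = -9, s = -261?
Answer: -301817620634288360/166969 ≈ -1.8076e+12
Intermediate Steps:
S = 160148240/166969 (S = 576*(-261/(-473) - 9/353) + 656 = 576*(-261*(-1/473) - 9*1/353) + 656 = 576*(261/473 - 9/353) + 656 = 576*(87876/166969) + 656 = 50616576/166969 + 656 = 160148240/166969 ≈ 959.15)
(-1*(-3521443) + 17463*(-153))*(S - 2128570) = (-1*(-3521443) + 17463*(-153))*(160148240/166969 - 2128570) = (3521443 - 2671839)*(-355245056090/166969) = 849604*(-355245056090/166969) = -301817620634288360/166969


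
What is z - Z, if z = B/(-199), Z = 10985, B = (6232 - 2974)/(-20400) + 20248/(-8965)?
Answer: -13326369900761/1213143800 ≈ -10985.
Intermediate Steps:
B = -14742239/6096200 (B = 3258*(-1/20400) + 20248*(-1/8965) = -543/3400 - 20248/8965 = -14742239/6096200 ≈ -2.4183)
z = 14742239/1213143800 (z = -14742239/6096200/(-199) = -14742239/6096200*(-1/199) = 14742239/1213143800 ≈ 0.012152)
z - Z = 14742239/1213143800 - 1*10985 = 14742239/1213143800 - 10985 = -13326369900761/1213143800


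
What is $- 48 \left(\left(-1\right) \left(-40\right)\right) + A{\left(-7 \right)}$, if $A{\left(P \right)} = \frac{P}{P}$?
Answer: $-1919$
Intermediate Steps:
$A{\left(P \right)} = 1$
$- 48 \left(\left(-1\right) \left(-40\right)\right) + A{\left(-7 \right)} = - 48 \left(\left(-1\right) \left(-40\right)\right) + 1 = \left(-48\right) 40 + 1 = -1920 + 1 = -1919$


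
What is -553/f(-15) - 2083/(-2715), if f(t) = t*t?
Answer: -68848/40725 ≈ -1.6906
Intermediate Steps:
f(t) = t**2
-553/f(-15) - 2083/(-2715) = -553/((-15)**2) - 2083/(-2715) = -553/225 - 2083*(-1/2715) = -553*1/225 + 2083/2715 = -553/225 + 2083/2715 = -68848/40725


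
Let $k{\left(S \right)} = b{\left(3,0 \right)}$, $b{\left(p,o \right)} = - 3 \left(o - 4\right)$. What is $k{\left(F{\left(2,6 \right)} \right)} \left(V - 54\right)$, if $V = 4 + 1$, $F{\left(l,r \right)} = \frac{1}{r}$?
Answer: $-588$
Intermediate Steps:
$b{\left(p,o \right)} = 12 - 3 o$ ($b{\left(p,o \right)} = - 3 \left(-4 + o\right) = 12 - 3 o$)
$k{\left(S \right)} = 12$ ($k{\left(S \right)} = 12 - 0 = 12 + 0 = 12$)
$V = 5$
$k{\left(F{\left(2,6 \right)} \right)} \left(V - 54\right) = 12 \left(5 - 54\right) = 12 \left(-49\right) = -588$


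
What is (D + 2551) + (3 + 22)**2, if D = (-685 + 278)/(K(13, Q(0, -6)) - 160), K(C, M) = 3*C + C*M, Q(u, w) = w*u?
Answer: 34973/11 ≈ 3179.4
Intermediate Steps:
Q(u, w) = u*w
D = 37/11 (D = (-685 + 278)/(13*(3 + 0*(-6)) - 160) = -407/(13*(3 + 0) - 160) = -407/(13*3 - 160) = -407/(39 - 160) = -407/(-121) = -407*(-1/121) = 37/11 ≈ 3.3636)
(D + 2551) + (3 + 22)**2 = (37/11 + 2551) + (3 + 22)**2 = 28098/11 + 25**2 = 28098/11 + 625 = 34973/11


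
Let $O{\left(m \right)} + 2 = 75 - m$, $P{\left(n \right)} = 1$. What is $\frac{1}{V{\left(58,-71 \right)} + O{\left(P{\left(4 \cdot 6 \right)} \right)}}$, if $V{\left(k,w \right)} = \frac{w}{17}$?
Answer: $\frac{17}{1153} \approx 0.014744$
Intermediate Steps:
$V{\left(k,w \right)} = \frac{w}{17}$ ($V{\left(k,w \right)} = w \frac{1}{17} = \frac{w}{17}$)
$O{\left(m \right)} = 73 - m$ ($O{\left(m \right)} = -2 - \left(-75 + m\right) = 73 - m$)
$\frac{1}{V{\left(58,-71 \right)} + O{\left(P{\left(4 \cdot 6 \right)} \right)}} = \frac{1}{\frac{1}{17} \left(-71\right) + \left(73 - 1\right)} = \frac{1}{- \frac{71}{17} + \left(73 - 1\right)} = \frac{1}{- \frac{71}{17} + 72} = \frac{1}{\frac{1153}{17}} = \frac{17}{1153}$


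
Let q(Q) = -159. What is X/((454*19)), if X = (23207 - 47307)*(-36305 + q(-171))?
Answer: 439391200/4313 ≈ 1.0188e+5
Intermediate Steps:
X = 878782400 (X = (23207 - 47307)*(-36305 - 159) = -24100*(-36464) = 878782400)
X/((454*19)) = 878782400/((454*19)) = 878782400/8626 = 878782400*(1/8626) = 439391200/4313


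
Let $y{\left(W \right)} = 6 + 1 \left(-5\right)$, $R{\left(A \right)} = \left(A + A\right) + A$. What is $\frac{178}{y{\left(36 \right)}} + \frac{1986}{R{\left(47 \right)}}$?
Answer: $\frac{9028}{47} \approx 192.09$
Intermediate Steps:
$R{\left(A \right)} = 3 A$ ($R{\left(A \right)} = 2 A + A = 3 A$)
$y{\left(W \right)} = 1$ ($y{\left(W \right)} = 6 - 5 = 1$)
$\frac{178}{y{\left(36 \right)}} + \frac{1986}{R{\left(47 \right)}} = \frac{178}{1} + \frac{1986}{3 \cdot 47} = 178 \cdot 1 + \frac{1986}{141} = 178 + 1986 \cdot \frac{1}{141} = 178 + \frac{662}{47} = \frac{9028}{47}$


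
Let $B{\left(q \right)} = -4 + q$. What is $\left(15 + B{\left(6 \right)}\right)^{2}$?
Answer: $289$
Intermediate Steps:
$\left(15 + B{\left(6 \right)}\right)^{2} = \left(15 + \left(-4 + 6\right)\right)^{2} = \left(15 + 2\right)^{2} = 17^{2} = 289$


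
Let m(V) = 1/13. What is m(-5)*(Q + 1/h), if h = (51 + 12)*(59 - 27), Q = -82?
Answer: -165311/26208 ≈ -6.3077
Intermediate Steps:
h = 2016 (h = 63*32 = 2016)
m(V) = 1/13
m(-5)*(Q + 1/h) = (-82 + 1/2016)/13 = (1/13)*(-165311/2016) = -165311/26208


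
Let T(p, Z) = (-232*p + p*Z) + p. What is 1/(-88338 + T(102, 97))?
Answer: -1/102006 ≈ -9.8033e-6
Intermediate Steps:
T(p, Z) = -231*p + Z*p (T(p, Z) = (-232*p + Z*p) + p = -231*p + Z*p)
1/(-88338 + T(102, 97)) = 1/(-88338 + 102*(-231 + 97)) = 1/(-88338 + 102*(-134)) = 1/(-88338 - 13668) = 1/(-102006) = -1/102006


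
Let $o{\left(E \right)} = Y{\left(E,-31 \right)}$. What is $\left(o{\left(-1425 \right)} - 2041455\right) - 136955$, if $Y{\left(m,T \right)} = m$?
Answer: $-2179835$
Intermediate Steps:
$o{\left(E \right)} = E$
$\left(o{\left(-1425 \right)} - 2041455\right) - 136955 = \left(-1425 - 2041455\right) - 136955 = -2042880 - 136955 = -2179835$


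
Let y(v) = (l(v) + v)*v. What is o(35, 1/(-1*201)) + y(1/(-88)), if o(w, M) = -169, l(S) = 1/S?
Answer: -1300991/7744 ≈ -168.00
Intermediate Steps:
y(v) = v*(v + 1/v) (y(v) = (1/v + v)*v = (v + 1/v)*v = v*(v + 1/v))
o(35, 1/(-1*201)) + y(1/(-88)) = -169 + (1 + (1/(-88))²) = -169 + (1 + (-1/88)²) = -169 + (1 + 1/7744) = -169 + 7745/7744 = -1300991/7744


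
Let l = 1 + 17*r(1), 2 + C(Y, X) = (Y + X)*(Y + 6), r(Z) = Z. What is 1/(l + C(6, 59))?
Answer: 1/796 ≈ 0.0012563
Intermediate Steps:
C(Y, X) = -2 + (6 + Y)*(X + Y) (C(Y, X) = -2 + (Y + X)*(Y + 6) = -2 + (X + Y)*(6 + Y) = -2 + (6 + Y)*(X + Y))
l = 18 (l = 1 + 17*1 = 1 + 17 = 18)
1/(l + C(6, 59)) = 1/(18 + (-2 + 6² + 6*59 + 6*6 + 59*6)) = 1/(18 + (-2 + 36 + 354 + 36 + 354)) = 1/(18 + 778) = 1/796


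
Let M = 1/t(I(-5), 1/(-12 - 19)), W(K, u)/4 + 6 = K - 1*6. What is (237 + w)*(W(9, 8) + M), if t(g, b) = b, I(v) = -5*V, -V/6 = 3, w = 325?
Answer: -24166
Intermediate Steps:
V = -18 (V = -6*3 = -18)
W(K, u) = -48 + 4*K (W(K, u) = -24 + 4*(K - 1*6) = -24 + 4*(K - 6) = -24 + 4*(-6 + K) = -24 + (-24 + 4*K) = -48 + 4*K)
I(v) = 90 (I(v) = -5*(-18) = 90)
M = -31 (M = 1/(1/(-12 - 19)) = 1/(1/(-31)) = 1/(-1/31) = -31)
(237 + w)*(W(9, 8) + M) = (237 + 325)*((-48 + 4*9) - 31) = 562*((-48 + 36) - 31) = 562*(-12 - 31) = 562*(-43) = -24166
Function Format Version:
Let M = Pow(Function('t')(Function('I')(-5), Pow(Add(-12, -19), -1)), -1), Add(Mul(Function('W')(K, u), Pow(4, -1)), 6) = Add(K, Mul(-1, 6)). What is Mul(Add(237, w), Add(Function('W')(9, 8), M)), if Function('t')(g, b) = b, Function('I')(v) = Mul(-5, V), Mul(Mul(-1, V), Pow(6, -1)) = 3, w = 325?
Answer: -24166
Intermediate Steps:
V = -18 (V = Mul(-6, 3) = -18)
Function('W')(K, u) = Add(-48, Mul(4, K)) (Function('W')(K, u) = Add(-24, Mul(4, Add(K, Mul(-1, 6)))) = Add(-24, Mul(4, Add(K, -6))) = Add(-24, Mul(4, Add(-6, K))) = Add(-24, Add(-24, Mul(4, K))) = Add(-48, Mul(4, K)))
Function('I')(v) = 90 (Function('I')(v) = Mul(-5, -18) = 90)
M = -31 (M = Pow(Pow(Add(-12, -19), -1), -1) = Pow(Pow(-31, -1), -1) = Pow(Rational(-1, 31), -1) = -31)
Mul(Add(237, w), Add(Function('W')(9, 8), M)) = Mul(Add(237, 325), Add(Add(-48, Mul(4, 9)), -31)) = Mul(562, Add(Add(-48, 36), -31)) = Mul(562, Add(-12, -31)) = Mul(562, -43) = -24166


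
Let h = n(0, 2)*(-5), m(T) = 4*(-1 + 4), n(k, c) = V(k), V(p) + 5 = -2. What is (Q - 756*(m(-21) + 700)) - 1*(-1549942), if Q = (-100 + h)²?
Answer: 1015895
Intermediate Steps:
V(p) = -7 (V(p) = -5 - 2 = -7)
n(k, c) = -7
m(T) = 12 (m(T) = 4*3 = 12)
h = 35 (h = -7*(-5) = 35)
Q = 4225 (Q = (-100 + 35)² = (-65)² = 4225)
(Q - 756*(m(-21) + 700)) - 1*(-1549942) = (4225 - 756*(12 + 700)) - 1*(-1549942) = (4225 - 756*712) + 1549942 = (4225 - 1*538272) + 1549942 = (4225 - 538272) + 1549942 = -534047 + 1549942 = 1015895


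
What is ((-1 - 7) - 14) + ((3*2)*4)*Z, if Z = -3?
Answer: -94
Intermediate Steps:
((-1 - 7) - 14) + ((3*2)*4)*Z = ((-1 - 7) - 14) + ((3*2)*4)*(-3) = (-8 - 14) + (6*4)*(-3) = -22 + 24*(-3) = -22 - 72 = -94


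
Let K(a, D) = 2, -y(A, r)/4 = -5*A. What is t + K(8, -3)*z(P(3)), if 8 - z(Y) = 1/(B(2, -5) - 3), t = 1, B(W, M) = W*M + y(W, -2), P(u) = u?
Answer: 457/27 ≈ 16.926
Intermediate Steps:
y(A, r) = 20*A (y(A, r) = -(-20)*A = 20*A)
B(W, M) = 20*W + M*W (B(W, M) = W*M + 20*W = M*W + 20*W = 20*W + M*W)
z(Y) = 215/27 (z(Y) = 8 - 1/(2*(20 - 5) - 3) = 8 - 1/(2*15 - 3) = 8 - 1/(30 - 3) = 8 - 1/27 = 215/27)
t + K(8, -3)*z(P(3)) = 1 + 2*(215/27) = 1 + 430/27 = 457/27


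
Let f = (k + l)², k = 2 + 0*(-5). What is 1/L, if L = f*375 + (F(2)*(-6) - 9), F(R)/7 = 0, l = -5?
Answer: 1/3366 ≈ 0.00029709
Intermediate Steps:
F(R) = 0 (F(R) = 7*0 = 0)
k = 2 (k = 2 + 0 = 2)
f = 9 (f = (2 - 5)² = (-3)² = 9)
L = 3366 (L = 9*375 + (0*(-6) - 9) = 3375 + (0 - 9) = 3375 - 9 = 3366)
1/L = 1/3366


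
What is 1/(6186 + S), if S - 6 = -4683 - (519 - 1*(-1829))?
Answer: -1/839 ≈ -0.0011919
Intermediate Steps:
S = -7025 (S = 6 + (-4683 - (519 - 1*(-1829))) = 6 + (-4683 - (519 + 1829)) = 6 + (-4683 - 1*2348) = 6 + (-4683 - 2348) = 6 - 7031 = -7025)
1/(6186 + S) = 1/(6186 - 7025) = 1/(-839) = -1/839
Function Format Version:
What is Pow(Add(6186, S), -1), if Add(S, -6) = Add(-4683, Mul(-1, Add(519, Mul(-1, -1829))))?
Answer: Rational(-1, 839) ≈ -0.0011919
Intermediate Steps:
S = -7025 (S = Add(6, Add(-4683, Mul(-1, Add(519, Mul(-1, -1829))))) = Add(6, Add(-4683, Mul(-1, Add(519, 1829)))) = Add(6, Add(-4683, Mul(-1, 2348))) = Add(6, Add(-4683, -2348)) = Add(6, -7031) = -7025)
Pow(Add(6186, S), -1) = Pow(Add(6186, -7025), -1) = Pow(-839, -1) = Rational(-1, 839)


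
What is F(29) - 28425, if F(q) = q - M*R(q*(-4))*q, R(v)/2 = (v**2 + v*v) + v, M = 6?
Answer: -9353404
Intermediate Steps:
R(v) = 2*v + 4*v**2 (R(v) = 2*((v**2 + v*v) + v) = 2*((v**2 + v**2) + v) = 2*(2*v**2 + v) = 2*(v + 2*v**2) = 2*v + 4*v**2)
F(q) = q + 48*q**2*(1 - 8*q) (F(q) = q - 6*(2*(q*(-4))*(1 + 2*(q*(-4))))*q = q - 6*(2*(-4*q)*(1 + 2*(-4*q)))*q = q - 6*(2*(-4*q)*(1 - 8*q))*q = q - 6*(-8*q*(1 - 8*q))*q = q - (-48*q*(1 - 8*q))*q = q - (-48)*q**2*(1 - 8*q) = q + 48*q**2*(1 - 8*q))
F(29) - 28425 = 29*(1 - 384*29**2 + 48*29) - 28425 = 29*(1 - 384*841 + 1392) - 28425 = 29*(1 - 322944 + 1392) - 28425 = 29*(-321551) - 28425 = -9324979 - 28425 = -9353404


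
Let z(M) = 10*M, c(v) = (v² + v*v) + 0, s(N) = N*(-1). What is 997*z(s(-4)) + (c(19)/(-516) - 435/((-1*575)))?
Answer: 1183220531/29670 ≈ 39879.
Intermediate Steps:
s(N) = -N
c(v) = 2*v² (c(v) = (v² + v²) + 0 = 2*v² + 0 = 2*v²)
997*z(s(-4)) + (c(19)/(-516) - 435/((-1*575))) = 997*(10*(-1*(-4))) + ((2*19²)/(-516) - 435/((-1*575))) = 997*(10*4) + ((2*361)*(-1/516) - 435/(-575)) = 997*40 + (722*(-1/516) - 435*(-1/575)) = 39880 + (-361/258 + 87/115) = 39880 - 19069/29670 = 1183220531/29670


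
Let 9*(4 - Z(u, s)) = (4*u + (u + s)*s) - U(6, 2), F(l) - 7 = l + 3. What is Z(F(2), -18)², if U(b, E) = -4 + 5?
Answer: 14161/81 ≈ 174.83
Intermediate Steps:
U(b, E) = 1
F(l) = 10 + l (F(l) = 7 + (l + 3) = 7 + (3 + l) = 10 + l)
Z(u, s) = 37/9 - 4*u/9 - s*(s + u)/9 (Z(u, s) = 4 - ((4*u + (u + s)*s) - 1*1)/9 = 4 - ((4*u + (s + u)*s) - 1)/9 = 4 - ((4*u + s*(s + u)) - 1)/9 = 4 - (-1 + 4*u + s*(s + u))/9 = 4 + (⅑ - 4*u/9 - s*(s + u)/9) = 37/9 - 4*u/9 - s*(s + u)/9)
Z(F(2), -18)² = (37/9 - 4*(10 + 2)/9 - ⅑*(-18)² - ⅑*(-18)*(10 + 2))² = (37/9 - 4/9*12 - ⅑*324 - ⅑*(-18)*12)² = (37/9 - 16/3 - 36 + 24)² = (-119/9)² = 14161/81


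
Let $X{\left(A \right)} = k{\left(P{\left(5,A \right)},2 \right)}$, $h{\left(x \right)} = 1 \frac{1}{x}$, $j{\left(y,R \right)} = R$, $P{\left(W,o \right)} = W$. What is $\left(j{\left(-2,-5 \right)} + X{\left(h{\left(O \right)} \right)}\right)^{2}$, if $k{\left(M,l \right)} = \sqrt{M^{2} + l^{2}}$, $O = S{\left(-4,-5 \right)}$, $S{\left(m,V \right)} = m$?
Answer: $\left(5 - \sqrt{29}\right)^{2} \approx 0.14835$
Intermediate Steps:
$O = -4$
$h{\left(x \right)} = \frac{1}{x}$
$X{\left(A \right)} = \sqrt{29}$ ($X{\left(A \right)} = \sqrt{5^{2} + 2^{2}} = \sqrt{25 + 4} = \sqrt{29}$)
$\left(j{\left(-2,-5 \right)} + X{\left(h{\left(O \right)} \right)}\right)^{2} = \left(-5 + \sqrt{29}\right)^{2}$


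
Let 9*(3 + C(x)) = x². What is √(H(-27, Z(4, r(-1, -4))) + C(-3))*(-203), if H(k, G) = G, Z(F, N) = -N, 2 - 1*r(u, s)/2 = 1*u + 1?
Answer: -203*I*√6 ≈ -497.25*I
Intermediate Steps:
C(x) = -3 + x²/9
r(u, s) = 2 - 2*u (r(u, s) = 4 - 2*(1*u + 1) = 4 - 2*(u + 1) = 4 - 2*(1 + u) = 4 + (-2 - 2*u) = 2 - 2*u)
√(H(-27, Z(4, r(-1, -4))) + C(-3))*(-203) = √(-(2 - 2*(-1)) + (-3 + (⅑)*(-3)²))*(-203) = √(-(2 + 2) + (-3 + (⅑)*9))*(-203) = √(-1*4 + (-3 + 1))*(-203) = √(-4 - 2)*(-203) = √(-6)*(-203) = (I*√6)*(-203) = -203*I*√6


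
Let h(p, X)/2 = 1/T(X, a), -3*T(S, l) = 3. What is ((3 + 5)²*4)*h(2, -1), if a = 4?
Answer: -512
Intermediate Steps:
T(S, l) = -1 (T(S, l) = -⅓*3 = -1)
h(p, X) = -2 (h(p, X) = 2/(-1) = 2*(-1) = -2)
((3 + 5)²*4)*h(2, -1) = ((3 + 5)²*4)*(-2) = (8²*4)*(-2) = (64*4)*(-2) = 256*(-2) = -512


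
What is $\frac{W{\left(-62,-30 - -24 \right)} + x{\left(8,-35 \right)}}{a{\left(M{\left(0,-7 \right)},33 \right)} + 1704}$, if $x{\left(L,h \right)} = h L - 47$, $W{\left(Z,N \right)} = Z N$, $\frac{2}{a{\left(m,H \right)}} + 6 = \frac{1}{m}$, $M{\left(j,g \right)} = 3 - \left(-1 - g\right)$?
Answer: $\frac{57}{2158} \approx 0.026413$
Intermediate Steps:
$M{\left(j,g \right)} = 4 + g$ ($M{\left(j,g \right)} = 3 + \left(1 + g\right) = 4 + g$)
$a{\left(m,H \right)} = \frac{2}{-6 + \frac{1}{m}}$
$W{\left(Z,N \right)} = N Z$
$x{\left(L,h \right)} = -47 + L h$ ($x{\left(L,h \right)} = L h - 47 = -47 + L h$)
$\frac{W{\left(-62,-30 - -24 \right)} + x{\left(8,-35 \right)}}{a{\left(M{\left(0,-7 \right)},33 \right)} + 1704} = \frac{\left(-30 - -24\right) \left(-62\right) + \left(-47 + 8 \left(-35\right)\right)}{- \frac{2 \left(4 - 7\right)}{-1 + 6 \left(4 - 7\right)} + 1704} = \frac{\left(-30 + 24\right) \left(-62\right) - 327}{\left(-2\right) \left(-3\right) \frac{1}{-1 + 6 \left(-3\right)} + 1704} = \frac{\left(-6\right) \left(-62\right) - 327}{\left(-2\right) \left(-3\right) \frac{1}{-1 - 18} + 1704} = \frac{372 - 327}{\left(-2\right) \left(-3\right) \frac{1}{-19} + 1704} = \frac{45}{\left(-2\right) \left(-3\right) \left(- \frac{1}{19}\right) + 1704} = \frac{45}{- \frac{6}{19} + 1704} = \frac{45}{\frac{32370}{19}} = 45 \cdot \frac{19}{32370} = \frac{57}{2158}$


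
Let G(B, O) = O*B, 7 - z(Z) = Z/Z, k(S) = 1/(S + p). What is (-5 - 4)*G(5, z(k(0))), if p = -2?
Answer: -270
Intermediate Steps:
k(S) = 1/(-2 + S) (k(S) = 1/(S - 2) = 1/(-2 + S))
z(Z) = 6 (z(Z) = 7 - Z/Z = 7 - 1*1 = 7 - 1 = 6)
G(B, O) = B*O
(-5 - 4)*G(5, z(k(0))) = (-5 - 4)*(5*6) = -9*30 = -270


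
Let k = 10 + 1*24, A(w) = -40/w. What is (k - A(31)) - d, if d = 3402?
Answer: -104368/31 ≈ -3366.7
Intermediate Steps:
k = 34 (k = 10 + 24 = 34)
(k - A(31)) - d = (34 - (-40)/31) - 1*3402 = (34 - (-40)/31) - 3402 = (34 - 1*(-40/31)) - 3402 = (34 + 40/31) - 3402 = 1094/31 - 3402 = -104368/31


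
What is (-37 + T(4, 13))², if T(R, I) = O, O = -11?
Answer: 2304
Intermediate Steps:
T(R, I) = -11
(-37 + T(4, 13))² = (-37 - 11)² = (-48)² = 2304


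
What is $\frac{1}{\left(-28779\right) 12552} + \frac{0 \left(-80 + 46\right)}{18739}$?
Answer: $- \frac{1}{361234008} \approx -2.7683 \cdot 10^{-9}$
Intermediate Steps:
$\frac{1}{\left(-28779\right) 12552} + \frac{0 \left(-80 + 46\right)}{18739} = \left(- \frac{1}{28779}\right) \frac{1}{12552} + 0 \left(-34\right) \frac{1}{18739} = - \frac{1}{361234008} + 0 \cdot \frac{1}{18739} = - \frac{1}{361234008} + 0 = - \frac{1}{361234008}$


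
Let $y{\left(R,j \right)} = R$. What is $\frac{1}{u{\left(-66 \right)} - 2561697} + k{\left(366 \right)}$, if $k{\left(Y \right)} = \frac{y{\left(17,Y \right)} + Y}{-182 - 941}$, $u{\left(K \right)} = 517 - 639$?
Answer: $- \frac{981177800}{2876922737} \approx -0.34105$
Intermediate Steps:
$u{\left(K \right)} = -122$
$k{\left(Y \right)} = - \frac{17}{1123} - \frac{Y}{1123}$ ($k{\left(Y \right)} = \frac{17 + Y}{-182 - 941} = \frac{17 + Y}{-1123} = \left(17 + Y\right) \left(- \frac{1}{1123}\right) = - \frac{17}{1123} - \frac{Y}{1123}$)
$\frac{1}{u{\left(-66 \right)} - 2561697} + k{\left(366 \right)} = \frac{1}{-122 - 2561697} - \frac{383}{1123} = \frac{1}{-2561819} - \frac{383}{1123} = - \frac{1}{2561819} - \frac{383}{1123} = - \frac{981177800}{2876922737}$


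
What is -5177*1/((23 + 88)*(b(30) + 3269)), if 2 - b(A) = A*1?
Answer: -5177/359751 ≈ -0.014391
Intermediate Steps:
b(A) = 2 - A
-5177*1/((23 + 88)*(b(30) + 3269)) = -5177*1/((23 + 88)*((2 - 1*30) + 3269)) = -5177*1/(111*((2 - 30) + 3269)) = -5177*1/(111*(-28 + 3269)) = -5177/(3241*111) = -5177/359751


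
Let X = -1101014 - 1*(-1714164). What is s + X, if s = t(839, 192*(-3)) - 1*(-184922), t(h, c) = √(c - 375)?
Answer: 798072 + I*√951 ≈ 7.9807e+5 + 30.838*I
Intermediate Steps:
t(h, c) = √(-375 + c)
s = 184922 + I*√951 (s = √(-375 + 192*(-3)) - 1*(-184922) = √(-375 - 576) + 184922 = √(-951) + 184922 = I*√951 + 184922 = 184922 + I*√951 ≈ 1.8492e+5 + 30.838*I)
X = 613150 (X = -1101014 + 1714164 = 613150)
s + X = (184922 + I*√951) + 613150 = 798072 + I*√951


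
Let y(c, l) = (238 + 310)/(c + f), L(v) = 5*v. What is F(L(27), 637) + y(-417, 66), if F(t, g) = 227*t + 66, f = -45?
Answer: 7093967/231 ≈ 30710.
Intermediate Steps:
y(c, l) = 548/(-45 + c) (y(c, l) = (238 + 310)/(c - 45) = 548/(-45 + c))
F(t, g) = 66 + 227*t
F(L(27), 637) + y(-417, 66) = (66 + 227*(5*27)) + 548/(-45 - 417) = (66 + 227*135) + 548/(-462) = (66 + 30645) + 548*(-1/462) = 30711 - 274/231 = 7093967/231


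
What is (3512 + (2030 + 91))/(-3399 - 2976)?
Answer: -5633/6375 ≈ -0.88361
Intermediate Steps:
(3512 + (2030 + 91))/(-3399 - 2976) = (3512 + 2121)/(-6375) = 5633*(-1/6375) = -5633/6375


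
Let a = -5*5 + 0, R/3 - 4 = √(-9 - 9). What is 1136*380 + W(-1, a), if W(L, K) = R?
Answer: 431692 + 9*I*√2 ≈ 4.3169e+5 + 12.728*I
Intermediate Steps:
R = 12 + 9*I*√2 (R = 12 + 3*√(-9 - 9) = 12 + 3*√(-18) = 12 + 3*(3*I*√2) = 12 + 9*I*√2 ≈ 12.0 + 12.728*I)
a = -25 (a = -25 + 0 = -25)
W(L, K) = 12 + 9*I*√2
1136*380 + W(-1, a) = 1136*380 + (12 + 9*I*√2) = 431680 + (12 + 9*I*√2) = 431692 + 9*I*√2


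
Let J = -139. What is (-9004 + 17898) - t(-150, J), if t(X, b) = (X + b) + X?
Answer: 9333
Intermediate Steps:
t(X, b) = b + 2*X
(-9004 + 17898) - t(-150, J) = (-9004 + 17898) - (-139 + 2*(-150)) = 8894 - (-139 - 300) = 8894 - 1*(-439) = 8894 + 439 = 9333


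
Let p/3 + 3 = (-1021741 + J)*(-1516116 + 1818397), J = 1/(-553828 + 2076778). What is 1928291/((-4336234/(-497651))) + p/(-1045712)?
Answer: 182074370228062389527589/164422465825560800 ≈ 1.1074e+6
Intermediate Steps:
J = 1/1522950 ≈ 6.5662e-7
p = -470367510689288519/507650 (p = -9 + 3*((-1021741 + 1/1522950)*(-1516116 + 1818397)) = -9 + 3*(-1556060455949/1522950*302281) = -9 + 3*(-470367510684719669/1522950) = -9 - 470367510684719669/507650 = -470367510689288519/507650 ≈ -9.2656e+11)
1928291/((-4336234/(-497651))) + p/(-1045712) = 1928291/((-4336234/(-497651))) - 470367510689288519/507650/(-1045712) = 1928291/((-4336234*(-1/497651))) - 470367510689288519/507650*(-1/1045712) = 1928291/(619462/71093) + 470367510689288519/530855696800 = 1928291*(71093/619462) + 470367510689288519/530855696800 = 137087992063/619462 + 470367510689288519/530855696800 = 182074370228062389527589/164422465825560800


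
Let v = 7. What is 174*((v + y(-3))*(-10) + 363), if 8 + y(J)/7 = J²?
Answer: 38802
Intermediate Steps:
y(J) = -56 + 7*J²
174*((v + y(-3))*(-10) + 363) = 174*((7 + (-56 + 7*(-3)²))*(-10) + 363) = 174*((7 + (-56 + 7*9))*(-10) + 363) = 174*((7 + (-56 + 63))*(-10) + 363) = 174*((7 + 7)*(-10) + 363) = 174*(14*(-10) + 363) = 174*(-140 + 363) = 174*223 = 38802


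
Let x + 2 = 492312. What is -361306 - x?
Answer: -853616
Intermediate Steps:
x = 492310 (x = -2 + 492312 = 492310)
-361306 - x = -361306 - 1*492310 = -361306 - 492310 = -853616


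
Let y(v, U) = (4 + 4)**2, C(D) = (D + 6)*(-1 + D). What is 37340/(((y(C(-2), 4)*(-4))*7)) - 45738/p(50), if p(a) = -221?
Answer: 18427589/99008 ≈ 186.12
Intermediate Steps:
C(D) = (-1 + D)*(6 + D) (C(D) = (6 + D)*(-1 + D) = (-1 + D)*(6 + D))
y(v, U) = 64 (y(v, U) = 8**2 = 64)
37340/(((y(C(-2), 4)*(-4))*7)) - 45738/p(50) = 37340/(((64*(-4))*7)) - 45738/(-221) = 37340/((-256*7)) - 45738*(-1/221) = 37340/(-1792) + 45738/221 = 37340*(-1/1792) + 45738/221 = -9335/448 + 45738/221 = 18427589/99008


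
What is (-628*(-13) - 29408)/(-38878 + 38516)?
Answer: 10622/181 ≈ 58.685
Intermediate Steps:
(-628*(-13) - 29408)/(-38878 + 38516) = (8164 - 29408)/(-362) = -21244*(-1/362) = 10622/181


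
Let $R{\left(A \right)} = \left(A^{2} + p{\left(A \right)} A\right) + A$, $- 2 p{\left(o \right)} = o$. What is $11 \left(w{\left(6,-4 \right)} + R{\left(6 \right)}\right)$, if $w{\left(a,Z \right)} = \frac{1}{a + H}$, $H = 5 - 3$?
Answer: $\frac{2123}{8} \approx 265.38$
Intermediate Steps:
$H = 2$ ($H = 5 - 3 = 2$)
$p{\left(o \right)} = - \frac{o}{2}$
$R{\left(A \right)} = A + \frac{A^{2}}{2}$ ($R{\left(A \right)} = \left(A^{2} + - \frac{A}{2} A\right) + A = \left(A^{2} - \frac{A^{2}}{2}\right) + A = \frac{A^{2}}{2} + A = A + \frac{A^{2}}{2}$)
$w{\left(a,Z \right)} = \frac{1}{2 + a}$ ($w{\left(a,Z \right)} = \frac{1}{a + 2} = \frac{1}{2 + a}$)
$11 \left(w{\left(6,-4 \right)} + R{\left(6 \right)}\right) = 11 \left(\frac{1}{2 + 6} + \frac{1}{2} \cdot 6 \left(2 + 6\right)\right) = 11 \left(\frac{1}{8} + \frac{1}{2} \cdot 6 \cdot 8\right) = 11 \left(\frac{1}{8} + 24\right) = 11 \cdot \frac{193}{8} = \frac{2123}{8}$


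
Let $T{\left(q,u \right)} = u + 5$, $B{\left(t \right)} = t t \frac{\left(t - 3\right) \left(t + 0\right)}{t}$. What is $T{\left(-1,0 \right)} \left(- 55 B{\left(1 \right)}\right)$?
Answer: $550$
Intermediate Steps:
$B{\left(t \right)} = t^{2} \left(-3 + t\right)$ ($B{\left(t \right)} = t^{2} \frac{\left(-3 + t\right) t}{t} = t^{2} \frac{t \left(-3 + t\right)}{t} = t^{2} \left(-3 + t\right)$)
$T{\left(q,u \right)} = 5 + u$
$T{\left(-1,0 \right)} \left(- 55 B{\left(1 \right)}\right) = \left(5 + 0\right) \left(- 55 \cdot 1^{2} \left(-3 + 1\right)\right) = 5 \left(- 55 \cdot 1 \left(-2\right)\right) = 5 \left(\left(-55\right) \left(-2\right)\right) = 5 \cdot 110 = 550$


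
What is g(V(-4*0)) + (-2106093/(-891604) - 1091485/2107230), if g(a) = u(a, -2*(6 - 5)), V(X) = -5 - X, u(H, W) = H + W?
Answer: -968685291799/187881469692 ≈ -5.1558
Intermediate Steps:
g(a) = -2 + a (g(a) = a - 2*(6 - 5) = a - 2*1 = a - 2 = -2 + a)
g(V(-4*0)) + (-2106093/(-891604) - 1091485/2107230) = (-2 + (-5 - (-4)*0)) + (-2106093/(-891604) - 1091485/2107230) = (-2 + (-5 - 1*0)) + (-2106093*(-1/891604) - 1091485*1/2107230) = (-2 + (-5 + 0)) + (2106093/891604 - 218297/421446) = (-2 - 5) + 346484996045/187881469692 = -7 + 346484996045/187881469692 = -968685291799/187881469692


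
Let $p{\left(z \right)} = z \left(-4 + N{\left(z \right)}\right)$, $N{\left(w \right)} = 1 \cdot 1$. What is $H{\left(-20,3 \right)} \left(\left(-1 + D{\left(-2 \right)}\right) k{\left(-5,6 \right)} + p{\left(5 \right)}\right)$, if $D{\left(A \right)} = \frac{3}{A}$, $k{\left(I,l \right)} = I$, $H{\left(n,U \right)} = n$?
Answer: $50$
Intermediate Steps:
$N{\left(w \right)} = 1$
$p{\left(z \right)} = - 3 z$ ($p{\left(z \right)} = z \left(-4 + 1\right) = z \left(-3\right) = - 3 z$)
$H{\left(-20,3 \right)} \left(\left(-1 + D{\left(-2 \right)}\right) k{\left(-5,6 \right)} + p{\left(5 \right)}\right) = - 20 \left(\left(-1 + \frac{3}{-2}\right) \left(-5\right) - 15\right) = - 20 \left(\left(-1 + 3 \left(- \frac{1}{2}\right)\right) \left(-5\right) - 15\right) = - 20 \left(\left(-1 - \frac{3}{2}\right) \left(-5\right) - 15\right) = - 20 \left(\left(- \frac{5}{2}\right) \left(-5\right) - 15\right) = - 20 \left(\frac{25}{2} - 15\right) = \left(-20\right) \left(- \frac{5}{2}\right) = 50$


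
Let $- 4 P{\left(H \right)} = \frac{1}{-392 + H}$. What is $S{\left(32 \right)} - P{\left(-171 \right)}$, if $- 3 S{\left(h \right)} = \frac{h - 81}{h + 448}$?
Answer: $\frac{27227}{810720} \approx 0.033584$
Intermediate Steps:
$P{\left(H \right)} = - \frac{1}{4 \left(-392 + H\right)}$
$S{\left(h \right)} = - \frac{-81 + h}{3 \left(448 + h\right)}$ ($S{\left(h \right)} = - \frac{\left(h - 81\right) \frac{1}{h + 448}}{3} = - \frac{\left(-81 + h\right) \frac{1}{448 + h}}{3} = - \frac{\frac{1}{448 + h} \left(-81 + h\right)}{3} = - \frac{-81 + h}{3 \left(448 + h\right)}$)
$S{\left(32 \right)} - P{\left(-171 \right)} = \frac{81 - 32}{3 \left(448 + 32\right)} - - \frac{1}{-1568 + 4 \left(-171\right)} = \frac{81 - 32}{3 \cdot 480} - - \frac{1}{-1568 - 684} = \frac{1}{3} \cdot \frac{1}{480} \cdot 49 - - \frac{1}{-2252} = \frac{49}{1440} - \left(-1\right) \left(- \frac{1}{2252}\right) = \frac{49}{1440} - \frac{1}{2252} = \frac{27227}{810720}$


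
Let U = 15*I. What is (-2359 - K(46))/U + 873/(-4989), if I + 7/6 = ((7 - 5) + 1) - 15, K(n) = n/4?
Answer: 7769338/656885 ≈ 11.828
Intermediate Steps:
K(n) = n/4 (K(n) = n*(1/4) = n/4)
I = -79/6 (I = -7/6 + (((7 - 5) + 1) - 15) = -7/6 + ((2 + 1) - 15) = -7/6 + (3 - 15) = -7/6 - 12 = -79/6 ≈ -13.167)
U = -395/2 (U = 15*(-79/6) = -395/2 ≈ -197.50)
(-2359 - K(46))/U + 873/(-4989) = (-2359 - 46/4)/(-395/2) + 873/(-4989) = (-2359 - 1*23/2)*(-2/395) + 873*(-1/4989) = (-2359 - 23/2)*(-2/395) - 291/1663 = -4741/2*(-2/395) - 291/1663 = 4741/395 - 291/1663 = 7769338/656885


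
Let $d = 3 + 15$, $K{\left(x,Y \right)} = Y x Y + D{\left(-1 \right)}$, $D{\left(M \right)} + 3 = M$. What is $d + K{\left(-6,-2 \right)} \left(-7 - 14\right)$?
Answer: $606$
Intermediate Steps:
$D{\left(M \right)} = -3 + M$
$K{\left(x,Y \right)} = -4 + x Y^{2}$ ($K{\left(x,Y \right)} = Y x Y - 4 = x Y^{2} - 4 = -4 + x Y^{2}$)
$d = 18$
$d + K{\left(-6,-2 \right)} \left(-7 - 14\right) = 18 + \left(-4 - 6 \left(-2\right)^{2}\right) \left(-7 - 14\right) = 18 + \left(-4 - 24\right) \left(-7 - 14\right) = 18 + \left(-4 - 24\right) \left(-21\right) = 18 - -588 = 18 + 588 = 606$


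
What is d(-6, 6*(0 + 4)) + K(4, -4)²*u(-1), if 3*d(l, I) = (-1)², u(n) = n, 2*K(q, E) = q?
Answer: -11/3 ≈ -3.6667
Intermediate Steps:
K(q, E) = q/2
d(l, I) = ⅓ (d(l, I) = (⅓)*(-1)² = (⅓)*1 = ⅓)
d(-6, 6*(0 + 4)) + K(4, -4)²*u(-1) = ⅓ + ((½)*4)²*(-1) = ⅓ + 2²*(-1) = ⅓ + 4*(-1) = ⅓ - 4 = -11/3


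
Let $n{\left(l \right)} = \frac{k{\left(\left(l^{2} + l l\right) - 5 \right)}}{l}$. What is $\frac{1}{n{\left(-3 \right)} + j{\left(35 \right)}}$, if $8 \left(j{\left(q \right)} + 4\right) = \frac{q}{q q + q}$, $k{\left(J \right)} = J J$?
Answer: $- \frac{288}{17375} \approx -0.016576$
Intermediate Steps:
$k{\left(J \right)} = J^{2}$
$n{\left(l \right)} = \frac{\left(-5 + 2 l^{2}\right)^{2}}{l}$ ($n{\left(l \right)} = \frac{\left(\left(l^{2} + l l\right) - 5\right)^{2}}{l} = \frac{\left(\left(l^{2} + l^{2}\right) - 5\right)^{2}}{l} = \frac{\left(2 l^{2} - 5\right)^{2}}{l} = \frac{\left(-5 + 2 l^{2}\right)^{2}}{l}$)
$j{\left(q \right)} = -4 + \frac{q}{8 \left(q + q^{2}\right)}$ ($j{\left(q \right)} = -4 + \frac{q \frac{1}{q q + q}}{8} = -4 + \frac{q \frac{1}{q^{2} + q}}{8} = -4 + \frac{q \frac{1}{q + q^{2}}}{8} = -4 + \frac{q}{8 \left(q + q^{2}\right)}$)
$\frac{1}{n{\left(-3 \right)} + j{\left(35 \right)}} = \frac{1}{\frac{\left(-5 + 2 \left(-3\right)^{2}\right)^{2}}{-3} + \frac{-31 - 1120}{8 \left(1 + 35\right)}} = \frac{1}{- \frac{\left(-5 + 2 \cdot 9\right)^{2}}{3} + \frac{-31 - 1120}{8 \cdot 36}} = \frac{1}{- \frac{\left(-5 + 18\right)^{2}}{3} + \frac{1}{8} \cdot \frac{1}{36} \left(-1151\right)} = \frac{1}{- \frac{13^{2}}{3} - \frac{1151}{288}} = \frac{1}{\left(- \frac{1}{3}\right) 169 - \frac{1151}{288}} = \frac{1}{- \frac{169}{3} - \frac{1151}{288}} = \frac{1}{- \frac{17375}{288}} = - \frac{288}{17375}$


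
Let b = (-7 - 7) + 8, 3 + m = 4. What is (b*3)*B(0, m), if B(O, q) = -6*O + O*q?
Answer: 0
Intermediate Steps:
m = 1 (m = -3 + 4 = 1)
b = -6 (b = -14 + 8 = -6)
(b*3)*B(0, m) = (-6*3)*(0*(-6 + 1)) = -0*(-5) = -18*0 = 0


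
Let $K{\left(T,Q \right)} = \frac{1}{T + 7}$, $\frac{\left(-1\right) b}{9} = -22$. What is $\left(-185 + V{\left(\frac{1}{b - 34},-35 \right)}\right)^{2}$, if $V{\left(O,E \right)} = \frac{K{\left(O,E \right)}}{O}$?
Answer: $\frac{34472977561}{1320201} \approx 26112.0$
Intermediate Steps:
$b = 198$ ($b = \left(-9\right) \left(-22\right) = 198$)
$K{\left(T,Q \right)} = \frac{1}{7 + T}$
$V{\left(O,E \right)} = \frac{1}{O \left(7 + O\right)}$ ($V{\left(O,E \right)} = \frac{1}{\left(7 + O\right) O} = \frac{1}{O \left(7 + O\right)}$)
$\left(-185 + V{\left(\frac{1}{b - 34},-35 \right)}\right)^{2} = \left(-185 + \frac{1}{\frac{1}{198 - 34} \left(7 + \frac{1}{198 - 34}\right)}\right)^{2} = \left(-185 + \frac{1}{\frac{1}{164} \left(7 + \frac{1}{164}\right)}\right)^{2} = \left(-185 + \frac{\frac{1}{\frac{1}{164}}}{7 + \frac{1}{164}}\right)^{2} = \left(-185 + \frac{164}{\frac{1149}{164}}\right)^{2} = \left(-185 + 164 \cdot \frac{164}{1149}\right)^{2} = \left(-185 + \frac{26896}{1149}\right)^{2} = \left(- \frac{185669}{1149}\right)^{2} = \frac{34472977561}{1320201}$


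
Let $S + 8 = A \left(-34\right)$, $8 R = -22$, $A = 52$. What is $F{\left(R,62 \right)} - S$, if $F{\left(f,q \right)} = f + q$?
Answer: $\frac{7341}{4} \approx 1835.3$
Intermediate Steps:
$R = - \frac{11}{4}$ ($R = \frac{1}{8} \left(-22\right) = - \frac{11}{4} \approx -2.75$)
$S = -1776$ ($S = -8 + 52 \left(-34\right) = -8 - 1768 = -1776$)
$F{\left(R,62 \right)} - S = \left(- \frac{11}{4} + 62\right) - -1776 = \frac{237}{4} + 1776 = \frac{7341}{4}$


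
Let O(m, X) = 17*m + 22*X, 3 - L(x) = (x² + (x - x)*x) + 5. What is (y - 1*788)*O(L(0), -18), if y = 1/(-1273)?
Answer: 431343750/1273 ≈ 3.3884e+5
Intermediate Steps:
y = -1/1273 ≈ -0.00078555
L(x) = -2 - x² (L(x) = 3 - ((x² + (x - x)*x) + 5) = 3 - ((x² + 0*x) + 5) = 3 - ((x² + 0) + 5) = 3 - (x² + 5) = 3 - (5 + x²) = 3 + (-5 - x²) = -2 - x²)
(y - 1*788)*O(L(0), -18) = (-1/1273 - 1*788)*(17*(-2 - 1*0²) + 22*(-18)) = (-1/1273 - 788)*(17*(-2 - 1*0) - 396) = -1003125*(17*(-2 + 0) - 396)/1273 = -1003125*(17*(-2) - 396)/1273 = -1003125*(-34 - 396)/1273 = -1003125/1273*(-430) = 431343750/1273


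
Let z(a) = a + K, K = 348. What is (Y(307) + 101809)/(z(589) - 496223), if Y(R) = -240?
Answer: -101569/495286 ≈ -0.20507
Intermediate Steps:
z(a) = 348 + a (z(a) = a + 348 = 348 + a)
(Y(307) + 101809)/(z(589) - 496223) = (-240 + 101809)/((348 + 589) - 496223) = 101569/(937 - 496223) = 101569/(-495286) = 101569*(-1/495286) = -101569/495286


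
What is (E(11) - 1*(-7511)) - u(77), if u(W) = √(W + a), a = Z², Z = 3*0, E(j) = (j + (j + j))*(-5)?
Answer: 7346 - √77 ≈ 7337.2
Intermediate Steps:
E(j) = -15*j (E(j) = (j + 2*j)*(-5) = (3*j)*(-5) = -15*j)
Z = 0
a = 0 (a = 0² = 0)
u(W) = √W (u(W) = √(W + 0) = √W)
(E(11) - 1*(-7511)) - u(77) = (-15*11 - 1*(-7511)) - √77 = (-165 + 7511) - √77 = 7346 - √77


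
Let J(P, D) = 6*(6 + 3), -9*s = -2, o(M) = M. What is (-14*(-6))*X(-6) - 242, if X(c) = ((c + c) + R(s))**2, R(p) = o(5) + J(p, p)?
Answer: 185314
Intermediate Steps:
s = 2/9 (s = -1/9*(-2) = 2/9 ≈ 0.22222)
J(P, D) = 54 (J(P, D) = 6*9 = 54)
R(p) = 59 (R(p) = 5 + 54 = 59)
X(c) = (59 + 2*c)**2 (X(c) = ((c + c) + 59)**2 = (2*c + 59)**2 = (59 + 2*c)**2)
(-14*(-6))*X(-6) - 242 = (-14*(-6))*(59 + 2*(-6))**2 - 242 = 84*(59 - 12)**2 - 242 = 84*47**2 - 242 = 84*2209 - 242 = 185556 - 242 = 185314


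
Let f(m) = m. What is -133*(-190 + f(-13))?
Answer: 26999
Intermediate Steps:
-133*(-190 + f(-13)) = -133*(-190 - 13) = -133*(-203) = 26999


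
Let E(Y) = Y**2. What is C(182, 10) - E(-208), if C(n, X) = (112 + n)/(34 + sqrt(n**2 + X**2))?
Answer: -346849987/8017 + 147*sqrt(8306)/8017 ≈ -43263.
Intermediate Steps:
C(n, X) = (112 + n)/(34 + sqrt(X**2 + n**2))
C(182, 10) - E(-208) = (112 + 182)/(34 + sqrt(10**2 + 182**2)) - 1*(-208)**2 = 294/(34 + sqrt(100 + 33124)) - 1*43264 = 294/(34 + sqrt(33224)) - 43264 = 294/(34 + 2*sqrt(8306)) - 43264 = -43264 + 294/(34 + 2*sqrt(8306))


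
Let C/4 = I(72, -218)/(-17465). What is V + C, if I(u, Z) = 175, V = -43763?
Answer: -21837757/499 ≈ -43763.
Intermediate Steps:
C = -20/499 (C = 4*(175/(-17465)) = 4*(175*(-1/17465)) = 4*(-5/499) = -20/499 ≈ -0.040080)
V + C = -43763 - 20/499 = -21837757/499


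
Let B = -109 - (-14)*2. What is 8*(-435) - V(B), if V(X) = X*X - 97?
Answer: -9944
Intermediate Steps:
B = -81 (B = -109 - 1*(-28) = -109 + 28 = -81)
V(X) = -97 + X**2 (V(X) = X**2 - 97 = -97 + X**2)
8*(-435) - V(B) = 8*(-435) - (-97 + (-81)**2) = -3480 - (-97 + 6561) = -3480 - 1*6464 = -3480 - 6464 = -9944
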